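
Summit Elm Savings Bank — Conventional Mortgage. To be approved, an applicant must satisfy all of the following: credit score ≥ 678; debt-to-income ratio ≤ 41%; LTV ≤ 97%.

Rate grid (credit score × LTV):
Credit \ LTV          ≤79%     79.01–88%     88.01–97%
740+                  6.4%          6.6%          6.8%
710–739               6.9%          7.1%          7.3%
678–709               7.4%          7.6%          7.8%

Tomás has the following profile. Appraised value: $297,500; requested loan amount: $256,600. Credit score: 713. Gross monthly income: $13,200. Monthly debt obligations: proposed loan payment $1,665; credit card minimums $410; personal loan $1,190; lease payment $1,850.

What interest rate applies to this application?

Credit score 713 ≥ 678; Total monthly debts = (1,665 + 410 + 1,190 + 1,850) = 5,115. DTI: 5,115 ÷ 13,200 = 38.8%, within the 41% cap
LTV: 256,600 ÷ 297,500 = 86.3%, within 97% cap
Row: 713 falls in 710–739. Column: 86.3% falls in 79.01–88%. Rate = 7.1%.

7.1%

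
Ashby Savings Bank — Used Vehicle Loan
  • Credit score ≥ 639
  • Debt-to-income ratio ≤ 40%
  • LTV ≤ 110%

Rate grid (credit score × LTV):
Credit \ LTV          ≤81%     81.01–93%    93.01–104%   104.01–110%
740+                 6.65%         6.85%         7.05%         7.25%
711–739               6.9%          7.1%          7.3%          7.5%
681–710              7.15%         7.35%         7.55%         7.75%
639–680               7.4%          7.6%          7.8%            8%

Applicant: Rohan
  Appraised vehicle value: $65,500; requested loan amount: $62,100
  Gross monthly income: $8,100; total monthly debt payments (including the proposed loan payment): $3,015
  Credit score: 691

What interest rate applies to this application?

Credit score 691 ≥ 639; Debt-to-income = 3,015/8,100 = 37.2% — meets 40% limit
LTV: 62,100 ÷ 65,500 = 94.8%, within 110% cap
Row: 691 falls in 681–710. Column: 94.8% falls in 93.01–104%. Rate = 7.55%.

7.55%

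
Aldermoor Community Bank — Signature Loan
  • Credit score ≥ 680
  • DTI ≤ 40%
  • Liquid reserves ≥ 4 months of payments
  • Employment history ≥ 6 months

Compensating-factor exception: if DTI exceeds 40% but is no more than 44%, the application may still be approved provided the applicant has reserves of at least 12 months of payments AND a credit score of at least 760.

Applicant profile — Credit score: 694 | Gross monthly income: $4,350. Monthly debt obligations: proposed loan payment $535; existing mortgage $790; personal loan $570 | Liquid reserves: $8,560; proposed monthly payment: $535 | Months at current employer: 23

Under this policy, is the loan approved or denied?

Denied

Credit score 694 ≥ 680 (meets base)
Total debts = (535 + 790 + 570) = 1,895. DTI: 1,895 ÷ 4,350 = 43.6%, over the 40% base limit.
Reserves: 8,560 ÷ 535 = 16.0 months (meets 4-month minimum)
Employment 23 ≥ 6 months
43.6% falls in the override range (40%–44%), so the compensating-factor test applies.
Override check — reserves: 16.0 mo (ok); score: 694 (below 760).
Compensating-factor requirement not fully met.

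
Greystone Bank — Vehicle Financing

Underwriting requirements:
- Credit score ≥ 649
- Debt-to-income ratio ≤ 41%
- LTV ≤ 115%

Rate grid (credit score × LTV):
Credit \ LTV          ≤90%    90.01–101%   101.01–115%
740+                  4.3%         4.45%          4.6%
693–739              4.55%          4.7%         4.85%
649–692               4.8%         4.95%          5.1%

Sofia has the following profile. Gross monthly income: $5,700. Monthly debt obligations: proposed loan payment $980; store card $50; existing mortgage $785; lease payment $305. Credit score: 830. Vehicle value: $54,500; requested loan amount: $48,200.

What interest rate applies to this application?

4.3%

Credit score 830 ≥ 649; Total monthly debts = (980 + 50 + 785 + 305) = 2,120. DTI = 2,120/5,700 = 37.2% ≤ 41%
LTV: 48,200 ÷ 54,500 = 88.4%, within 115% cap
Credit 830 → row 740+; LTV 88.4% → column ≤90%. Grid cell → 4.3%.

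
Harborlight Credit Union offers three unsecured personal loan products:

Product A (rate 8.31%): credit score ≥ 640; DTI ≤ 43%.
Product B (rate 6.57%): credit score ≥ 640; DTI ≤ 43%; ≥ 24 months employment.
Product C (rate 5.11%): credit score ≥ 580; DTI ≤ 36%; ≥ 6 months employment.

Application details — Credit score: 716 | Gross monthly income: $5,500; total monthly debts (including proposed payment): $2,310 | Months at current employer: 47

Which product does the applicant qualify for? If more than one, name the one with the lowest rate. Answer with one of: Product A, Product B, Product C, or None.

DTI = 2,310/5,500 = 42%.
Product A: score 716 ≥ 640; DTI 42% ≤ 43% → qualifies.
Product B: score 716 ≥ 640; DTI 42% ≤ 43%; employment 47 ≥ 24 mo → qualifies.
Product C: score 716 ≥ 580; DTI 42% > 36%; employment 47 ≥ 6 mo → does not qualify.
Qualifying: Product A, Product B. Lowest rate is 6.57% → Product B.

Product B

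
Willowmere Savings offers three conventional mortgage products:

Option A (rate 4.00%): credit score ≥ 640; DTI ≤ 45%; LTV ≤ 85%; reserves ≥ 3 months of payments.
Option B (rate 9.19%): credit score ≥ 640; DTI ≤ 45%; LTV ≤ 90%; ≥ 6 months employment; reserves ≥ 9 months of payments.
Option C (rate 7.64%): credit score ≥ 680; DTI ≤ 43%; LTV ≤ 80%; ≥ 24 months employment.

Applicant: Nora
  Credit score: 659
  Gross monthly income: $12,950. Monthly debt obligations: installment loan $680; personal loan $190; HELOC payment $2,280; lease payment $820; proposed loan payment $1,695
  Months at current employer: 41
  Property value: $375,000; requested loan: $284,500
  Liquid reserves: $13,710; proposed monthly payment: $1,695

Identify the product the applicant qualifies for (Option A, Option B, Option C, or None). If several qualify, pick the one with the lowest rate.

Total debts = (680 + 190 + 2,280 + 820 + 1,695) = 5,665; DTI = 5,665/12,950 = 43.7%.
LTV = 284,500/375,000 = 75.9%.
Reserves = 13,710/1,695 = 8.1 months.
Option A: score 659 ≥ 640; DTI 43.7% ≤ 45%; LTV 75.9% ≤ 85%; reserves 8.1 ≥ 3 mo → qualifies.
Option B: score 659 ≥ 640; DTI 43.7% ≤ 45%; LTV 75.9% ≤ 90%; employment 41 ≥ 6 mo; reserves 8.1 < 9 mo → does not qualify.
Option C: score 659 < 680; DTI 43.7% > 43%; LTV 75.9% ≤ 80%; employment 41 ≥ 24 mo → does not qualify.

Option A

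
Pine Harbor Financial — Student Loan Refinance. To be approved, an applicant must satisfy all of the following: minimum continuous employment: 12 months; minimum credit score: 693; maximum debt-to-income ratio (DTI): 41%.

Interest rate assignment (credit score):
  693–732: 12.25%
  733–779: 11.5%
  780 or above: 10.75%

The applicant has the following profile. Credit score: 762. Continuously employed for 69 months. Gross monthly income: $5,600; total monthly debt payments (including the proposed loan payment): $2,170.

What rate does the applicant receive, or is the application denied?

Approved at 11.5%

Credit score 762 ≥ 693 (meets minimum)
Employment 69 ≥ 12 months
DTI: 2,170 ÷ 5,600 = 38.8%, within the 41% cap
All requirements met. Score 762 falls in the 733–779 tier → 11.5%.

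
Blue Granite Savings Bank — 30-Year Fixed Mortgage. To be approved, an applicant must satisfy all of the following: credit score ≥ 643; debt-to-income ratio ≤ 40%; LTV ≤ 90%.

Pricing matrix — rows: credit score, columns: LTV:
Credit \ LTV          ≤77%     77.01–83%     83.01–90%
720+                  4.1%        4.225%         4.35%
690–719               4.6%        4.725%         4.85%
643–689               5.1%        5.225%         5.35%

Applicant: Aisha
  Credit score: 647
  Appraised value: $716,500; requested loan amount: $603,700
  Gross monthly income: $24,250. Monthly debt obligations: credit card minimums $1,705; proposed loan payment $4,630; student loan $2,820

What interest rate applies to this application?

Credit score 647 ≥ 643; Total monthly debts = (1,705 + 4,630 + 2,820) = 9,155. DTI: 9,155 ÷ 24,250 = 37.8%, within the 40% cap
Loan-to-value = 603,700/716,500 = 84.3% — pass (90% max)
Credit 647 → row 643–689; LTV 84.3% → column 83.01–90%. Grid cell → 5.35%.

5.35%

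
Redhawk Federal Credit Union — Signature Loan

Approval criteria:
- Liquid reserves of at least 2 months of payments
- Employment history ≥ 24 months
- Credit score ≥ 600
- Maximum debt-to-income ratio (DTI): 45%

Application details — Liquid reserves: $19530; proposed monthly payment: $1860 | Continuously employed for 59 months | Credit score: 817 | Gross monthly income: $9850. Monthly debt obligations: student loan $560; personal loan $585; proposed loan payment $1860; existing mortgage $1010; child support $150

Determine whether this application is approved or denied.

Approved

Reserves: 19,530 ÷ 1,860 = 10.5 months (meets 2-month minimum)
Employment 59 ≥ 24 months
Credit score 817 ≥ 600 (meets)
Total monthly debts = (560 + 585 + 1,860 + 1,010 + 150) = 4,165. Debt-to-income = 4,165/9,850 = 42.3% — meets 45% limit
All criteria satisfied.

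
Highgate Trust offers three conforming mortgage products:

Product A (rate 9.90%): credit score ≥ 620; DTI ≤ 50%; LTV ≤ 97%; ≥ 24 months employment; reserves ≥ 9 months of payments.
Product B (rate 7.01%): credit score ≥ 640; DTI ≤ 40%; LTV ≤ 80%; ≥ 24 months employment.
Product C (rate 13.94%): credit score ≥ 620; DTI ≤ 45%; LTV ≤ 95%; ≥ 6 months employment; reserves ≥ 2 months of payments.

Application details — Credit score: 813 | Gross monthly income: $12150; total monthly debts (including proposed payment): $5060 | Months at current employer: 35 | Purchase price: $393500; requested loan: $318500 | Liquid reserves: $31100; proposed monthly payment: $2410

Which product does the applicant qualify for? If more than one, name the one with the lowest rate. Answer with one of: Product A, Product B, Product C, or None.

Product A

DTI = 5,060/12,150 = 41.6%.
LTV = 318,500/393,500 = 80.9%.
Reserves = 31,100/2,410 = 12.9 months.
Product A: score 813 ≥ 620; DTI 41.6% ≤ 50%; LTV 80.9% ≤ 97%; employment 35 ≥ 24 mo; reserves 12.9 ≥ 9 mo → qualifies.
Product B: score 813 ≥ 640; DTI 41.6% > 40%; LTV 80.9% > 80%; employment 35 ≥ 24 mo → does not qualify.
Product C: score 813 ≥ 620; DTI 41.6% ≤ 45%; LTV 80.9% ≤ 95%; employment 35 ≥ 6 mo; reserves 12.9 ≥ 2 mo → qualifies.
Qualifying: Product A, Product C. Lowest rate is 9.90% → Product A.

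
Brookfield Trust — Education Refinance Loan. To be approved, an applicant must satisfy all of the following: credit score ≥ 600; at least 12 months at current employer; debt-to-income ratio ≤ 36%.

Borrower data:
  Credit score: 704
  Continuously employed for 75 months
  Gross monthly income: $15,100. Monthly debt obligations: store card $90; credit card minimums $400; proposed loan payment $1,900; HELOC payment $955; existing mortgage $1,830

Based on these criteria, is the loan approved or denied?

Approved

Credit score 704 ≥ 600 (meets)
Employment 75 ≥ 12 months
Total monthly debts = (90 + 400 + 1,900 + 955 + 1,830) = 5,175. Debt-to-income = 5,175/15,100 = 34.3% — meets 36% limit
All criteria satisfied.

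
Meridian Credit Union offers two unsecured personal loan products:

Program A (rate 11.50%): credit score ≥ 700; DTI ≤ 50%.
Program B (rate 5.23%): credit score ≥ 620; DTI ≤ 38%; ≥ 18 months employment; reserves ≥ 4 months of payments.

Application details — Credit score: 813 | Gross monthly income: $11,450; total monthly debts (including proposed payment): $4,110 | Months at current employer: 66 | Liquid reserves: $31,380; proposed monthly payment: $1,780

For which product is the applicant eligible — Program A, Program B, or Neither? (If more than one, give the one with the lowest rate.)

Program B

DTI = 4,110/11,450 = 35.9%.
Reserves = 31,380/1,780 = 17.6 months.
Program A: score 813 ≥ 700; DTI 35.9% ≤ 50% → qualifies.
Program B: score 813 ≥ 620; DTI 35.9% ≤ 38%; employment 66 ≥ 18 mo; reserves 17.6 ≥ 4 mo → qualifies.
Qualifying: Program A, Program B. Lowest rate is 5.23% → Program B.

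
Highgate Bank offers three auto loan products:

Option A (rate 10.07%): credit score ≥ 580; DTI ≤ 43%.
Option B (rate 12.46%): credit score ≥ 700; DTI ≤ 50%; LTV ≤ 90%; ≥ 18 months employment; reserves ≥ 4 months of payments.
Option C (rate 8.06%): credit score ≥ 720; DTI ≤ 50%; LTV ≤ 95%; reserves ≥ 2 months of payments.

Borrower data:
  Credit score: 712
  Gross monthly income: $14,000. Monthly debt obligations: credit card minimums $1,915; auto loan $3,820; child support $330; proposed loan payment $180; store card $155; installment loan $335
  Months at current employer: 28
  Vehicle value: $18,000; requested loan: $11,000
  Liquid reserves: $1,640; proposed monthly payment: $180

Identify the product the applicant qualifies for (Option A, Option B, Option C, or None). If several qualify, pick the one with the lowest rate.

Total debts = (1,915 + 3,820 + 330 + 180 + 155 + 335) = 6,735; DTI = 6,735/14,000 = 48.1%.
LTV = 11,000/18,000 = 61.1%.
Reserves = 1,640/180 = 9.1 months.
Option A: score 712 ≥ 580; DTI 48.1% > 43% → does not qualify.
Option B: score 712 ≥ 700; DTI 48.1% ≤ 50%; LTV 61.1% ≤ 90%; employment 28 ≥ 18 mo; reserves 9.1 ≥ 4 mo → qualifies.
Option C: score 712 < 720; DTI 48.1% ≤ 50%; LTV 61.1% ≤ 95%; reserves 9.1 ≥ 2 mo → does not qualify.

Option B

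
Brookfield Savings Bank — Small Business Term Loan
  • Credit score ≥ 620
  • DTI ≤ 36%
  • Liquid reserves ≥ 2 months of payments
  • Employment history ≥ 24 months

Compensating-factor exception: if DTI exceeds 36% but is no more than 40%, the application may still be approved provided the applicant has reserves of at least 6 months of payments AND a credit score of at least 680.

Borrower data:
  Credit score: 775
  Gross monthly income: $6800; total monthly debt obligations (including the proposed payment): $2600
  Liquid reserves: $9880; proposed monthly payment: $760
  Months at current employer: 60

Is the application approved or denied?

Approved

Credit score 775 ≥ 620 (meets base)
DTI: 2,600 ÷ 6,800 = 38.2%, over the 36% base limit.
Liquid reserves cover 9,880/760 = 13.0 months — ≥ 2 required
Employment 60 ≥ 24 months
DTI 38.2% is within the 36%–40% exception band; checking compensating factors.
Override check — reserves: 13.0 mo (ok); score: 775 (ok).
Both compensating conditions met → exception applies.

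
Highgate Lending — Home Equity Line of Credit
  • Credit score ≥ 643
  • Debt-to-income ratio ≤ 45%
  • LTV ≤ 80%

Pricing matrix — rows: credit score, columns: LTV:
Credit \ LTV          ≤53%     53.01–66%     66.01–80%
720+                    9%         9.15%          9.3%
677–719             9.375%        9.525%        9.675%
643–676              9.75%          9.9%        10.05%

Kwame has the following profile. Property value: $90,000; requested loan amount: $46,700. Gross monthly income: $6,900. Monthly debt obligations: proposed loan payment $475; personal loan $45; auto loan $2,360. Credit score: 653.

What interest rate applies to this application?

Credit score 653 ≥ 643; Total monthly debts = (475 + 45 + 2,360) = 2,880. DTI = 2,880/6,900 = 41.7% ≤ 45%
LTV = 46,700/90,000 = 51.9% ≤ 80%
Row: 653 falls in 643–676. Column: 51.9% falls in ≤53%. Rate = 9.75%.

9.75%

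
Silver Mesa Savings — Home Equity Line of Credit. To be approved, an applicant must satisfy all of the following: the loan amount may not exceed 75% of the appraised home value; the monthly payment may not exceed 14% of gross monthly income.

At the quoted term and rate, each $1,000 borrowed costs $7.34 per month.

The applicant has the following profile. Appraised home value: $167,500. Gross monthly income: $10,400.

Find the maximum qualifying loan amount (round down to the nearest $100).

$125,600

Payment cap: 14% × $10,400 = $1,456/month.
At $7.34 per $1,000, that supports 1,456/7.34 × 1,000 ≈ $198,365 → $198,300.
LTV cap: 75% × $167,500 = $125,625 → $125,600.
Binding constraint: loan-to-value.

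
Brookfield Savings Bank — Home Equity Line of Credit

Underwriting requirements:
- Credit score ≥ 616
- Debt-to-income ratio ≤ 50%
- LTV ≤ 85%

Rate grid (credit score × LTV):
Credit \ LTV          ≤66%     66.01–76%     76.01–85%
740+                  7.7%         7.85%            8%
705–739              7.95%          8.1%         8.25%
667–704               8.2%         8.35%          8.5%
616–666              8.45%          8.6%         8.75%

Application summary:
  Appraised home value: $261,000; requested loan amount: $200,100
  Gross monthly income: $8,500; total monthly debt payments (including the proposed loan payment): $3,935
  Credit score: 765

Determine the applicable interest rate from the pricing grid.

Credit score 765 ≥ 616; DTI = 3,935/8,500 = 46.3% ≤ 50%
LTV: 200,100 ÷ 261,000 = 76.7%, within 85% cap
Score 765 is in the 740+ band; LTV 76.7% is in the 76.01–85% band → 8%.

8%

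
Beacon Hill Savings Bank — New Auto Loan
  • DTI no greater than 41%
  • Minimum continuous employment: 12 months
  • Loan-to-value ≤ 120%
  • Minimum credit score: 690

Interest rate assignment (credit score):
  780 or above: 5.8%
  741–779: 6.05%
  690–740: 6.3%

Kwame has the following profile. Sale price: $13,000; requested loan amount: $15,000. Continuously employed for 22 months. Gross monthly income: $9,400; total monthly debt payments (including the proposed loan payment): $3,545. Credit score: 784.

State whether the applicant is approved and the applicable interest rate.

Credit score 784 ≥ 690 (meets minimum)
LTV = 15,000/13,000 = 115.4% ≤ 120%
DTI: 3,545 ÷ 9,400 = 37.7%, within the 41% cap
Employment 22 ≥ 12 months
All requirements met. Score 784 falls in the 780 or above tier → 5.8%.

Approved at 5.8%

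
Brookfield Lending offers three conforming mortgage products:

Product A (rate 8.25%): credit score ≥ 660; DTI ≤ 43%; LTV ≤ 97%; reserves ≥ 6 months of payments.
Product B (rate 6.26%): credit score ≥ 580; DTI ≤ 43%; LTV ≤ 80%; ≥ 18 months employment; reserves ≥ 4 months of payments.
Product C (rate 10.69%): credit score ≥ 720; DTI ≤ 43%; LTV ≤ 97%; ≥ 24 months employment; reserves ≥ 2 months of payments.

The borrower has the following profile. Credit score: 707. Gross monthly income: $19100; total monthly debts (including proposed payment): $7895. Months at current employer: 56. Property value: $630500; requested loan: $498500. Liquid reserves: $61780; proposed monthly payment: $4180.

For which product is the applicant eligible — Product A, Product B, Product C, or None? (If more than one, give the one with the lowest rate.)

DTI = 7,895/19,100 = 41.3%.
LTV = 498,500/630,500 = 79.1%.
Reserves = 61,780/4,180 = 14.8 months.
Product A: score 707 ≥ 660; DTI 41.3% ≤ 43%; LTV 79.1% ≤ 97%; reserves 14.8 ≥ 6 mo → qualifies.
Product B: score 707 ≥ 580; DTI 41.3% ≤ 43%; LTV 79.1% ≤ 80%; employment 56 ≥ 18 mo; reserves 14.8 ≥ 4 mo → qualifies.
Product C: score 707 < 720; DTI 41.3% ≤ 43%; LTV 79.1% ≤ 97%; employment 56 ≥ 24 mo; reserves 14.8 ≥ 2 mo → does not qualify.
Qualifying: Product A, Product B. Lowest rate is 6.26% → Product B.

Product B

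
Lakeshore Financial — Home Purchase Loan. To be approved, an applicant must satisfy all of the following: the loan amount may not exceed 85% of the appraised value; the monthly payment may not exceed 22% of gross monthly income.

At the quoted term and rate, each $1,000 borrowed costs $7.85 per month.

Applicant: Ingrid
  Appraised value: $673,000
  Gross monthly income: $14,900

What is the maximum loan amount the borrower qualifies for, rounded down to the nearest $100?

$417,500

Payment cap: 22% × $14,900 = $3,278/month.
At $7.85 per $1,000, that supports 3,278/7.85 × 1,000 ≈ $417,579 → $417,500.
LTV cap: 85% × $673,000 = $572,050 → $572,000.
Binding constraint: payment-to-income.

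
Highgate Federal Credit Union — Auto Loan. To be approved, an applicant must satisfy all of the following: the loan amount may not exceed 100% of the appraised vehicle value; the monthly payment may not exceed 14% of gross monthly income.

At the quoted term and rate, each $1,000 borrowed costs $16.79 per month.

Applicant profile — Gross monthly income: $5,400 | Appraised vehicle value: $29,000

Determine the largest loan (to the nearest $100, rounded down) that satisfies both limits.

$29,000

Payment cap: 14% × $5,400 = $756/month.
At $16.79 per $1,000, that supports 756/16.79 × 1,000 ≈ $45,026 → $45,000.
LTV cap: 100% × $29,000 = $29,000 → $29,000.
Binding constraint: loan-to-value.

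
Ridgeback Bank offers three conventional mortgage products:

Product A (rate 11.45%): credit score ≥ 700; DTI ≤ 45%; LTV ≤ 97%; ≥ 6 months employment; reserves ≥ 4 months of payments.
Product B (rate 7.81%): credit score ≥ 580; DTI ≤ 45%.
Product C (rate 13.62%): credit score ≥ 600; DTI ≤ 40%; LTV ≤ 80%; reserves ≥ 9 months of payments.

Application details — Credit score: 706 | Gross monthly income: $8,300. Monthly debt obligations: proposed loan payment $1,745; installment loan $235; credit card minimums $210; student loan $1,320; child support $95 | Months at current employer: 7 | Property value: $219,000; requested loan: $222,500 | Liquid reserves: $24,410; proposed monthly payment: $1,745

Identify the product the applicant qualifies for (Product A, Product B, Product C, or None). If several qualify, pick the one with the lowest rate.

Total debts = (1,745 + 235 + 210 + 1,320 + 95) = 3,605; DTI = 3,605/8,300 = 43.4%.
LTV = 222,500/219,000 = 101.6%.
Reserves = 24,410/1,745 = 14.0 months.
Product A: score 706 ≥ 700; DTI 43.4% ≤ 45%; LTV 101.6% > 97%; employment 7 ≥ 6 mo; reserves 14.0 ≥ 4 mo → does not qualify.
Product B: score 706 ≥ 580; DTI 43.4% ≤ 45% → qualifies.
Product C: score 706 ≥ 600; DTI 43.4% > 40%; LTV 101.6% > 80%; reserves 14.0 ≥ 9 mo → does not qualify.

Product B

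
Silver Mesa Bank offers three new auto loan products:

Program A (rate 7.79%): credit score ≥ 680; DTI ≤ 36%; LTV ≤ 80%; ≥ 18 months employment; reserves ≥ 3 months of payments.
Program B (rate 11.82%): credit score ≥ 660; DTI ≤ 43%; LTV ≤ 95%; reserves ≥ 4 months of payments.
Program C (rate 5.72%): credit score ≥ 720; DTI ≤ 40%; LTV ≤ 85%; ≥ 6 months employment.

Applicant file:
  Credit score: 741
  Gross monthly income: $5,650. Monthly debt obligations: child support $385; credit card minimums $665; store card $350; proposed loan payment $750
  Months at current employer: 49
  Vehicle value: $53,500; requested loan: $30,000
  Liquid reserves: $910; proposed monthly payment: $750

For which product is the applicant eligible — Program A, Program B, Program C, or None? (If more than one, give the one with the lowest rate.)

Program C

Total debts = (385 + 665 + 350 + 750) = 2,150; DTI = 2,150/5,650 = 38.1%.
LTV = 30,000/53,500 = 56.1%.
Reserves = 910/750 = 1.2 months.
Program A: score 741 ≥ 680; DTI 38.1% > 36%; LTV 56.1% ≤ 80%; employment 49 ≥ 18 mo; reserves 1.2 < 3 mo → does not qualify.
Program B: score 741 ≥ 660; DTI 38.1% ≤ 43%; LTV 56.1% ≤ 95%; reserves 1.2 < 4 mo → does not qualify.
Program C: score 741 ≥ 720; DTI 38.1% ≤ 40%; LTV 56.1% ≤ 85%; employment 49 ≥ 6 mo → qualifies.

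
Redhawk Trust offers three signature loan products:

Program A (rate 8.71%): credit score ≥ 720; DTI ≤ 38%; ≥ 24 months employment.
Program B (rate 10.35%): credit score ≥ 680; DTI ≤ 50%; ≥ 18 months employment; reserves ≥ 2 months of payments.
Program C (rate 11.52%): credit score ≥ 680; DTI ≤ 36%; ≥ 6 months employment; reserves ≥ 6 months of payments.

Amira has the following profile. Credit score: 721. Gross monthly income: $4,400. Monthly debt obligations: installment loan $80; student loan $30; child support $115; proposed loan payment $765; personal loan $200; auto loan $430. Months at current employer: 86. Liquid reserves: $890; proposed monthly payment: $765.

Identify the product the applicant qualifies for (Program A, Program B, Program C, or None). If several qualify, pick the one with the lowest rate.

Program A

Total debts = (80 + 30 + 115 + 765 + 200 + 430) = 1,620; DTI = 1,620/4,400 = 36.8%.
Reserves = 890/765 = 1.2 months.
Program A: score 721 ≥ 720; DTI 36.8% ≤ 38%; employment 86 ≥ 24 mo → qualifies.
Program B: score 721 ≥ 680; DTI 36.8% ≤ 50%; employment 86 ≥ 18 mo; reserves 1.2 < 2 mo → does not qualify.
Program C: score 721 ≥ 680; DTI 36.8% > 36%; employment 86 ≥ 6 mo; reserves 1.2 < 6 mo → does not qualify.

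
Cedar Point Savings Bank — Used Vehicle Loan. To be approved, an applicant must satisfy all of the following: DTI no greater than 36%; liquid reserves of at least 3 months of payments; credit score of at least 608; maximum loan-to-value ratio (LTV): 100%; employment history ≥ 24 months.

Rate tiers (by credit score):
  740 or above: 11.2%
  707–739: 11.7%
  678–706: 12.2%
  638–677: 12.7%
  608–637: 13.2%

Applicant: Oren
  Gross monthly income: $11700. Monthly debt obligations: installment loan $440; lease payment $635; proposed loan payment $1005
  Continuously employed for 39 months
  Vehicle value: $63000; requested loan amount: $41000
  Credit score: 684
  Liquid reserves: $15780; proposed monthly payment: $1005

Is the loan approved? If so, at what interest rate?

Approved at 12.2%

Credit score 684 ≥ 608 (meets minimum)
Liquid reserves cover 15,780/1,005 = 15.7 months — ≥ 3 required
Loan-to-value = 41,000/63,000 = 65.1% — pass (100% max)
Total monthly debts = (440 + 635 + 1,005) = 2,080. DTI: 2,080 ÷ 11,700 = 17.8%, within the 36% cap
Employment 39 ≥ 24 months
All requirements met. Score 684 falls in the 678–706 tier → 12.2%.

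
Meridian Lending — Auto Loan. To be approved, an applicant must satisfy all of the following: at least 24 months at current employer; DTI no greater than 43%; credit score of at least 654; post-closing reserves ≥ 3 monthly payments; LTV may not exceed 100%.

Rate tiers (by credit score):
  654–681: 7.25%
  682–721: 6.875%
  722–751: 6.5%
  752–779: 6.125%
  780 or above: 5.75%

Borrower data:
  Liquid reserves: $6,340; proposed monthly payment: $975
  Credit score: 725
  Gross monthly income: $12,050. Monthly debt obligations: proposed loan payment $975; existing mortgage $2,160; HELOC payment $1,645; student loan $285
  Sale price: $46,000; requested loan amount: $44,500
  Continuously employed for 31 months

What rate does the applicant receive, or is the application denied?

Credit score 725 ≥ 654 (meets minimum)
Liquid reserves cover 6,340/975 = 6.5 months — ≥ 3 required
Total monthly debts = (975 + 2,160 + 1,645 + 285) = 5,065. DTI = 5,065/12,050 = 42% ≤ 43%
Loan-to-value = 44,500/46,000 = 96.7% — pass (100% max)
Employment 31 ≥ 24 months
All requirements met. Score 725 falls in the 722–751 tier → 6.5%.

Approved at 6.5%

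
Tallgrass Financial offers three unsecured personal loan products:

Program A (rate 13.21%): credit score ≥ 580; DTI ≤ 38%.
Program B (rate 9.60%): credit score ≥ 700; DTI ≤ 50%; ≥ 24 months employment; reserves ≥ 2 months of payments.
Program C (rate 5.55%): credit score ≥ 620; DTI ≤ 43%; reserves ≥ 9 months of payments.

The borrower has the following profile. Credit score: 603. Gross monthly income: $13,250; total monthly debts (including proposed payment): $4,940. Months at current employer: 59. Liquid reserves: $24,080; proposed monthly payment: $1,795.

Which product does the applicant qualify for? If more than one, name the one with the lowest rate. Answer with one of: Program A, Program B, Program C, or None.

DTI = 4,940/13,250 = 37.3%.
Reserves = 24,080/1,795 = 13.4 months.
Program A: score 603 ≥ 580; DTI 37.3% ≤ 38% → qualifies.
Program B: score 603 < 700; DTI 37.3% ≤ 50%; employment 59 ≥ 24 mo; reserves 13.4 ≥ 2 mo → does not qualify.
Program C: score 603 < 620; DTI 37.3% ≤ 43%; reserves 13.4 ≥ 9 mo → does not qualify.

Program A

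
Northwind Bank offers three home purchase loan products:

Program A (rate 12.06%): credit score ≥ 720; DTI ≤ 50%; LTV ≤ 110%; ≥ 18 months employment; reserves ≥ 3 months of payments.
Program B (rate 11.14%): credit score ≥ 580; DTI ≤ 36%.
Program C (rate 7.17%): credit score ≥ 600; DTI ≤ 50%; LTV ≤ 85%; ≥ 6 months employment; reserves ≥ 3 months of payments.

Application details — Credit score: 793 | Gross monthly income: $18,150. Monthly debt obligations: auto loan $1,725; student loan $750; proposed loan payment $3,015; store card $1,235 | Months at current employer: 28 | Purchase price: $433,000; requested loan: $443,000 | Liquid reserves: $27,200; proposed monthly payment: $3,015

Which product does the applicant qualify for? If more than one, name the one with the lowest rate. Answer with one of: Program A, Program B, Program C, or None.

Program A

Total debts = (1,725 + 750 + 3,015 + 1,235) = 6,725; DTI = 6,725/18,150 = 37.1%.
LTV = 443,000/433,000 = 102.3%.
Reserves = 27,200/3,015 = 9.0 months.
Program A: score 793 ≥ 720; DTI 37.1% ≤ 50%; LTV 102.3% ≤ 110%; employment 28 ≥ 18 mo; reserves 9.0 ≥ 3 mo → qualifies.
Program B: score 793 ≥ 580; DTI 37.1% > 36% → does not qualify.
Program C: score 793 ≥ 600; DTI 37.1% ≤ 50%; LTV 102.3% > 85%; employment 28 ≥ 6 mo; reserves 9.0 ≥ 3 mo → does not qualify.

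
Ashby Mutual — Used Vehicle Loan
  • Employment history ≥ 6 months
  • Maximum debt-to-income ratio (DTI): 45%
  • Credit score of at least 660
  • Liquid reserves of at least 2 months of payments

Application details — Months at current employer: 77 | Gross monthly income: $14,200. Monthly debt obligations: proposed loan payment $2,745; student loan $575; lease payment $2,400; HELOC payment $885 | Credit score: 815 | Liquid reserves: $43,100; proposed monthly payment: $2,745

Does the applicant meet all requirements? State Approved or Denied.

Employment 77 ≥ 6 months
Total monthly debts = (2,745 + 575 + 2,400 + 885) = 6,605. DTI = 6,605/14,200 = 46.5% > 45%
Credit score 815 ≥ 660 (meets)
Liquid reserves cover 43,100/2,745 = 15.7 months — ≥ 2 required
Fails on DTI.

Denied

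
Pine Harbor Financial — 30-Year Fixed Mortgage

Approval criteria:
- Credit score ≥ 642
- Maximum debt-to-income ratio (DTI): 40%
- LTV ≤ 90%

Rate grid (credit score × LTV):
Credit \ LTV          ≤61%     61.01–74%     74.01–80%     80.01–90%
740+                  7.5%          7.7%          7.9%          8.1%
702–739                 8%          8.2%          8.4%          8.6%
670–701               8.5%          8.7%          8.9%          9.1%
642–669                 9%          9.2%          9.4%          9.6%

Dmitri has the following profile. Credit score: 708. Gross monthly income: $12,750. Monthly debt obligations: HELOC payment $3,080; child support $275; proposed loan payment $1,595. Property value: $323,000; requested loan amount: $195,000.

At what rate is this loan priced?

8%

Credit score 708 ≥ 642; Total monthly debts = (3,080 + 275 + 1,595) = 4,950. Debt-to-income = 4,950/12,750 = 38.8% — meets 40% limit
LTV = 195,000/323,000 = 60.4% ≤ 90%
Row: 708 falls in 702–739. Column: 60.4% falls in ≤61%. Rate = 8%.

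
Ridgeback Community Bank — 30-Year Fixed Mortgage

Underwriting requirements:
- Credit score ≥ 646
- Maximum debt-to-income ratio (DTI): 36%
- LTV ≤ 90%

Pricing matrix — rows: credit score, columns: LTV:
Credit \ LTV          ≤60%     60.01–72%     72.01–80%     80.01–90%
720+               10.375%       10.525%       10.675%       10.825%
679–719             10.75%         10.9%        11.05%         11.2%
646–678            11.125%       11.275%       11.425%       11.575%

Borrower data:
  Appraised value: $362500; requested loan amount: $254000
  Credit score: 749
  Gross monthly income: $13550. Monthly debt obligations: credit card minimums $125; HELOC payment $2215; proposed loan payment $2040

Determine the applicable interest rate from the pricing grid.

10.525%

Credit score 749 ≥ 646; Total monthly debts = (125 + 2,215 + 2,040) = 4,380. Debt-to-income = 4,380/13,550 = 32.3% — meets 36% limit
Loan-to-value = 254,000/362,500 = 70.1% — pass (90% max)
Row: 749 falls in 720+. Column: 70.1% falls in 60.01–72%. Rate = 10.525%.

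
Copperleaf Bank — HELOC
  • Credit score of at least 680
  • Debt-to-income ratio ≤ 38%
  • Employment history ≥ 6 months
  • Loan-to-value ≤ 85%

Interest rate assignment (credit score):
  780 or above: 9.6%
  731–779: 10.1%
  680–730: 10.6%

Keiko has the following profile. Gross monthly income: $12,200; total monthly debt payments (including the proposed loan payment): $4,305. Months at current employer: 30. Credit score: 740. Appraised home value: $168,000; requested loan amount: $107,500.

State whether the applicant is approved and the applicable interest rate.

Approved at 10.1%

Credit score 740 ≥ 680 (meets minimum)
DTI: 4,305 ÷ 12,200 = 35.3%, within the 38% cap
Employment 30 ≥ 6 months
LTV = 107,500/168,000 = 64% ≤ 85%
All requirements met. Score 740 falls in the 731–779 tier → 10.1%.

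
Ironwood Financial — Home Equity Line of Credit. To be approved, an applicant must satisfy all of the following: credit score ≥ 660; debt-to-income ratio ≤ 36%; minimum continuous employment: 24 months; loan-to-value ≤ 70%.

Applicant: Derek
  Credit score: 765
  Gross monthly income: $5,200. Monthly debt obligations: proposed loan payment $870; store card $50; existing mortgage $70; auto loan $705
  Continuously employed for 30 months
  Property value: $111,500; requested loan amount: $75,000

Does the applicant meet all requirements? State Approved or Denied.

Approved

Credit score 765 ≥ 660 (meets)
Total monthly debts = (870 + 50 + 70 + 705) = 1,695. Debt-to-income = 1,695/5,200 = 32.6% — meets 36% limit
Employment 30 ≥ 24 months
LTV: 75,000 ÷ 111,500 = 67.3%, within 70% cap
All criteria satisfied.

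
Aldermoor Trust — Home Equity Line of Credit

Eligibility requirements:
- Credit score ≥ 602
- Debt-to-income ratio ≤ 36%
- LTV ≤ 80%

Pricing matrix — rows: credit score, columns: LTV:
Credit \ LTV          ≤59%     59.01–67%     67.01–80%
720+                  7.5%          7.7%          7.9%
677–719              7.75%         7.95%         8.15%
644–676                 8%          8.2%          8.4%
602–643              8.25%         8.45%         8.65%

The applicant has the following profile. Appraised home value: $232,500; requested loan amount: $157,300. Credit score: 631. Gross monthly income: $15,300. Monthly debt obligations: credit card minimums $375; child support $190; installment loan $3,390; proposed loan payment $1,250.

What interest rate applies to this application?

Credit score 631 ≥ 602; Total monthly debts = (375 + 190 + 3,390 + 1,250) = 5,205. DTI = 5,205/15,300 = 34% ≤ 36%
LTV = 157,300/232,500 = 67.7% ≤ 80%
Score 631 is in the 602–643 band; LTV 67.7% is in the 67.01–80% band → 8.65%.

8.65%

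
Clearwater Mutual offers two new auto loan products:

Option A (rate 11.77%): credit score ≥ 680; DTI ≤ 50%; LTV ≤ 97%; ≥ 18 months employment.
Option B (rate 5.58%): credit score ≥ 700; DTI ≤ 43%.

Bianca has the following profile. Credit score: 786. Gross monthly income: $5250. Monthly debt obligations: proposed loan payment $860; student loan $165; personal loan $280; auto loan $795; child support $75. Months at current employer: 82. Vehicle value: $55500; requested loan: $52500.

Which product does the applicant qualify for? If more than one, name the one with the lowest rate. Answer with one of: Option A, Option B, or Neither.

Total debts = (860 + 165 + 280 + 795 + 75) = 2,175; DTI = 2,175/5,250 = 41.4%.
LTV = 52,500/55,500 = 94.6%.
Option A: score 786 ≥ 680; DTI 41.4% ≤ 50%; LTV 94.6% ≤ 97%; employment 82 ≥ 18 mo → qualifies.
Option B: score 786 ≥ 700; DTI 41.4% ≤ 43% → qualifies.
Qualifying: Option A, Option B. Lowest rate is 5.58% → Option B.

Option B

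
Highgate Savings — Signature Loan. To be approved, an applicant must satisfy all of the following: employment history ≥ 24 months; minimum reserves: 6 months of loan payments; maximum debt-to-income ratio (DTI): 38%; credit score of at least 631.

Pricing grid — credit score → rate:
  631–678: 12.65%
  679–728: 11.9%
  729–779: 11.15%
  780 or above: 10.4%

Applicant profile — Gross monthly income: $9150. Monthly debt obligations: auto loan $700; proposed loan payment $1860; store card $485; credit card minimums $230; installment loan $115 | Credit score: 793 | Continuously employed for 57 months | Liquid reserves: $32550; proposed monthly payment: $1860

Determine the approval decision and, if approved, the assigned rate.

Credit score 793 ≥ 631 (meets minimum)
Reserves = 32,550/1,860 = 17.5 months ≥ 6
Employment 57 ≥ 24 months
Total monthly debts = (700 + 1,860 + 485 + 230 + 115) = 3,390. DTI: 3,390 ÷ 9,150 = 37%, within the 38% cap
All requirements met. Score 793 falls in the 780 or above tier → 10.4%.

Approved at 10.4%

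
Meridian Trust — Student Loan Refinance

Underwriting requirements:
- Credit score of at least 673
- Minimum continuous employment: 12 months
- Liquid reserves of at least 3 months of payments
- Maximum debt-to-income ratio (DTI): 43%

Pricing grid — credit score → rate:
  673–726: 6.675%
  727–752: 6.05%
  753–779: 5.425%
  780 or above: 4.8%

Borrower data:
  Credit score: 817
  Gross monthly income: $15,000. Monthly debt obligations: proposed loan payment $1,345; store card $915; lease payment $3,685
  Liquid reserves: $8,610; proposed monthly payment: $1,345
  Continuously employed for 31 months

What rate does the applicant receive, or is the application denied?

Credit score 817 ≥ 673 (meets minimum)
Liquid reserves cover 8,610/1,345 = 6.4 months — ≥ 3 required
Total monthly debts = (1,345 + 915 + 3,685) = 5,945. DTI: 5,945 ÷ 15,000 = 39.6%, within the 43% cap
Employment 31 ≥ 12 months
All requirements met. Score 817 falls in the 780 or above tier → 4.8%.

Approved at 4.8%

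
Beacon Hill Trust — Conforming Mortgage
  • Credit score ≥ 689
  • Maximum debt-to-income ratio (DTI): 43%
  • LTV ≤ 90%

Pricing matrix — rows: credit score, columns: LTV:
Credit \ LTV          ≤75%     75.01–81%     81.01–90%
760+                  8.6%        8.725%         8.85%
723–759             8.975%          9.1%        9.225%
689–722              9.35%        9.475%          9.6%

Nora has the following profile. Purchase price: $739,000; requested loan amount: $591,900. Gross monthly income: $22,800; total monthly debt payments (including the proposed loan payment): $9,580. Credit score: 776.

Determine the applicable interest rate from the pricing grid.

Credit score 776 ≥ 689; Debt-to-income = 9,580/22,800 = 42% — meets 43% limit
LTV: 591,900 ÷ 739,000 = 80.1%, within 90% cap
Row: 776 falls in 760+. Column: 80.1% falls in 75.01–81%. Rate = 8.725%.

8.725%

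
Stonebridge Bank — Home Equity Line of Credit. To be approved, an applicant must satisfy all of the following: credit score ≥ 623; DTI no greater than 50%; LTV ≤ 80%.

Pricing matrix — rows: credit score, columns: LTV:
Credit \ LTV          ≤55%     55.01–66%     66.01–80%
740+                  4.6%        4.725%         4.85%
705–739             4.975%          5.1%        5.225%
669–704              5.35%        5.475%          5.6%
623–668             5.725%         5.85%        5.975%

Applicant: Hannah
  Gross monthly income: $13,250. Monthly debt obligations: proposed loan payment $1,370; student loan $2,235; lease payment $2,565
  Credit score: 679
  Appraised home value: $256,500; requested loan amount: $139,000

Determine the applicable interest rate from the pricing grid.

Credit score 679 ≥ 623; Total monthly debts = (1,370 + 2,235 + 2,565) = 6,170. DTI = 6,170/13,250 = 46.6% ≤ 50%
LTV = 139,000/256,500 = 54.2% ≤ 80%
Row: 679 falls in 669–704. Column: 54.2% falls in ≤55%. Rate = 5.35%.

5.35%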